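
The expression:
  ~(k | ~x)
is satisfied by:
  {x: True, k: False}


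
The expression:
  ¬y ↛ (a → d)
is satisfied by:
  {a: True, d: False, y: False}


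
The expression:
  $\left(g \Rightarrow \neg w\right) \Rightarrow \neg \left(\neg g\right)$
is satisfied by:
  {g: True}


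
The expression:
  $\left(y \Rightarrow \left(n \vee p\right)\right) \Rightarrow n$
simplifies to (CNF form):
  $\left(n \vee y\right) \wedge \left(n \vee \neg p\right)$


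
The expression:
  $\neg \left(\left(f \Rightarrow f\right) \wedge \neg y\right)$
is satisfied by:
  {y: True}


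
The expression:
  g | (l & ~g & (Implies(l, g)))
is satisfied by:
  {g: True}


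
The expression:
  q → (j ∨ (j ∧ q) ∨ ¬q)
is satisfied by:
  {j: True, q: False}
  {q: False, j: False}
  {q: True, j: True}


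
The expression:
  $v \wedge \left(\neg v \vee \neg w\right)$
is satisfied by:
  {v: True, w: False}


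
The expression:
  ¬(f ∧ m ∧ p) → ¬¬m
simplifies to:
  m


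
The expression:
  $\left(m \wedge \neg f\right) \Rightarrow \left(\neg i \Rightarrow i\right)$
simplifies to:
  $f \vee i \vee \neg m$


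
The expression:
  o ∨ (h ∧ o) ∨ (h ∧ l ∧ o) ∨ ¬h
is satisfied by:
  {o: True, h: False}
  {h: False, o: False}
  {h: True, o: True}


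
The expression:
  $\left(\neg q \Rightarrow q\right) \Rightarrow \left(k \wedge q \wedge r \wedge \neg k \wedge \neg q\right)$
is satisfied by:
  {q: False}


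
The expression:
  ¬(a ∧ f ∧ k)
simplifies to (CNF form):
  ¬a ∨ ¬f ∨ ¬k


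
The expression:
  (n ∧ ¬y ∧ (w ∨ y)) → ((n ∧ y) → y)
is always true.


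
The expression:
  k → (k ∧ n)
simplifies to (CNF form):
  n ∨ ¬k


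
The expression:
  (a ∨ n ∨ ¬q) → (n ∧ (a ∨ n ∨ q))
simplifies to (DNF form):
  n ∨ (q ∧ ¬a)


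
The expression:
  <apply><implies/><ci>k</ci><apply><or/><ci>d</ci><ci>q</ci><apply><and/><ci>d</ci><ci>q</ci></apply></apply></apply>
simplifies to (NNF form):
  <apply><or/><ci>d</ci><ci>q</ci><apply><not/><ci>k</ci></apply></apply>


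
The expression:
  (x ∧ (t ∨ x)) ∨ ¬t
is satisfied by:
  {x: True, t: False}
  {t: False, x: False}
  {t: True, x: True}


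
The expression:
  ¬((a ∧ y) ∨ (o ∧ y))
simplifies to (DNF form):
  (¬a ∧ ¬o) ∨ ¬y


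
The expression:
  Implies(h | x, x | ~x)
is always true.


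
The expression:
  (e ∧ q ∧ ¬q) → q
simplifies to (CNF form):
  True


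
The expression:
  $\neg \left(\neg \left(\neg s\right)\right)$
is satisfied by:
  {s: False}


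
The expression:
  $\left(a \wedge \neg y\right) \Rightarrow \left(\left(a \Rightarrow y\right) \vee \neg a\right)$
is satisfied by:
  {y: True, a: False}
  {a: False, y: False}
  {a: True, y: True}


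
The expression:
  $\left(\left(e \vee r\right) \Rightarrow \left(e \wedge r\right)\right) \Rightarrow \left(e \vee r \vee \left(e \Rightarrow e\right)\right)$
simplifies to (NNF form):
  $\text{True}$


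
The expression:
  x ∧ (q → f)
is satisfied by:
  {f: True, x: True, q: False}
  {x: True, q: False, f: False}
  {q: True, f: True, x: True}


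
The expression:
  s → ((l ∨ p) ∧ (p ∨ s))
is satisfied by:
  {l: True, p: True, s: False}
  {l: True, s: False, p: False}
  {p: True, s: False, l: False}
  {p: False, s: False, l: False}
  {l: True, p: True, s: True}
  {l: True, s: True, p: False}
  {p: True, s: True, l: False}


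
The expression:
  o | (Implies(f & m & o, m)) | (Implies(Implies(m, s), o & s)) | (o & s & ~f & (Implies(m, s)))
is always true.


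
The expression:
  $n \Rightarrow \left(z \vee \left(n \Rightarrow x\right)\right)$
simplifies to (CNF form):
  $x \vee z \vee \neg n$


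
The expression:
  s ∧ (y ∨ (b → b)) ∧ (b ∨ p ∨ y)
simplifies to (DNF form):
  (b ∧ s) ∨ (p ∧ s) ∨ (s ∧ y)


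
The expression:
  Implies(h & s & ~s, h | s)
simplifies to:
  True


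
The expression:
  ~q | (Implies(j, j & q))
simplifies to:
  True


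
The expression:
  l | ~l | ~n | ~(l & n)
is always true.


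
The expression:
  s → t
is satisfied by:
  {t: True, s: False}
  {s: False, t: False}
  {s: True, t: True}


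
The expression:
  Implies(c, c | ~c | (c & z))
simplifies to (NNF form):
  True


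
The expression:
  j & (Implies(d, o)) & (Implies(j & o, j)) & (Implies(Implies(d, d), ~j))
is never true.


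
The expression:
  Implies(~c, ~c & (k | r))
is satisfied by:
  {r: True, k: True, c: True}
  {r: True, k: True, c: False}
  {r: True, c: True, k: False}
  {r: True, c: False, k: False}
  {k: True, c: True, r: False}
  {k: True, c: False, r: False}
  {c: True, k: False, r: False}


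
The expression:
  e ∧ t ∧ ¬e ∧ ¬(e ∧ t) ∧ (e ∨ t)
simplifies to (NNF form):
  False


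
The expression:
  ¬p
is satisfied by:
  {p: False}


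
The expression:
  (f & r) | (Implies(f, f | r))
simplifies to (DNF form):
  True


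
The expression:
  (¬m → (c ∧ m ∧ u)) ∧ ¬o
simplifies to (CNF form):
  m ∧ ¬o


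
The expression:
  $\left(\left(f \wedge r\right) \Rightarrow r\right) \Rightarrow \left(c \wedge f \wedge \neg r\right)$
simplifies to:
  $c \wedge f \wedge \neg r$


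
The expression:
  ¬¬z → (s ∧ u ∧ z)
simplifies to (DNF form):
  (s ∧ u) ∨ ¬z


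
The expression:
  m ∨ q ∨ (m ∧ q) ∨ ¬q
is always true.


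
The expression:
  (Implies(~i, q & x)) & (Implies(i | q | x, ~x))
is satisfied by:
  {i: True, x: False}


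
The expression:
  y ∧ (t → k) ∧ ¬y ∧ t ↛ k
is never true.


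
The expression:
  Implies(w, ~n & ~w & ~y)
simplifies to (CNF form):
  ~w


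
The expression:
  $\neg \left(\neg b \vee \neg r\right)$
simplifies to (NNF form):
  $b \wedge r$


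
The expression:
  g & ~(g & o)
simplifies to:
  g & ~o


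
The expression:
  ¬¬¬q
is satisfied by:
  {q: False}


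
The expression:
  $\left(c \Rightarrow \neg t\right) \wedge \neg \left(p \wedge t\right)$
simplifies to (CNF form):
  $\left(\neg c \vee \neg t\right) \wedge \left(\neg p \vee \neg t\right)$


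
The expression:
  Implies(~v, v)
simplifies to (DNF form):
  v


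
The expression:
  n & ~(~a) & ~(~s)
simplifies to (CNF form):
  a & n & s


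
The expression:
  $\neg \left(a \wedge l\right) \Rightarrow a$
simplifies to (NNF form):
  $a$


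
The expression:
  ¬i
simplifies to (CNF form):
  ¬i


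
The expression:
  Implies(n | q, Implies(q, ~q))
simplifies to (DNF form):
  ~q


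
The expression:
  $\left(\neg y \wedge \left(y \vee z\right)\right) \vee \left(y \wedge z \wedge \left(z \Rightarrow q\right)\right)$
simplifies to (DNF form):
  $\left(q \wedge z\right) \vee \left(z \wedge \neg y\right)$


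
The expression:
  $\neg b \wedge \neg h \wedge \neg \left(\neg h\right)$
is never true.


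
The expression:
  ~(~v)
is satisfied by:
  {v: True}


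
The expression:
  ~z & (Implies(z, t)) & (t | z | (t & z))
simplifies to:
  t & ~z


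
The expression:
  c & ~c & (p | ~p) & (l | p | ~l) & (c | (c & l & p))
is never true.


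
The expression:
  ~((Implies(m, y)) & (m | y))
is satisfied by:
  {y: False}


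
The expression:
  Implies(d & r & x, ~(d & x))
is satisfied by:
  {d: False, x: False, r: False}
  {r: True, d: False, x: False}
  {x: True, d: False, r: False}
  {r: True, x: True, d: False}
  {d: True, r: False, x: False}
  {r: True, d: True, x: False}
  {x: True, d: True, r: False}


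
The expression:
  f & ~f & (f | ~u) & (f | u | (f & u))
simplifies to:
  False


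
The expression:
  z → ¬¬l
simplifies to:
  l ∨ ¬z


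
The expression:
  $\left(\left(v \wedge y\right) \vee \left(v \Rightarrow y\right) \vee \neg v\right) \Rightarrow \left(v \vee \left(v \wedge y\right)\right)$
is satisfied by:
  {v: True}


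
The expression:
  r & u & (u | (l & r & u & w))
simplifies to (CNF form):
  r & u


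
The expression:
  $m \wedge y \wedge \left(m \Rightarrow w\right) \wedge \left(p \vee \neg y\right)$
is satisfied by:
  {m: True, p: True, w: True, y: True}


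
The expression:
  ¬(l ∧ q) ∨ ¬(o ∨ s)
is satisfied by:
  {s: False, l: False, q: False, o: False}
  {o: True, s: False, l: False, q: False}
  {s: True, o: False, l: False, q: False}
  {o: True, s: True, l: False, q: False}
  {q: True, o: False, s: False, l: False}
  {o: True, q: True, s: False, l: False}
  {q: True, s: True, o: False, l: False}
  {o: True, q: True, s: True, l: False}
  {l: True, q: False, s: False, o: False}
  {l: True, o: True, q: False, s: False}
  {l: True, s: True, q: False, o: False}
  {o: True, l: True, s: True, q: False}
  {l: True, q: True, o: False, s: False}


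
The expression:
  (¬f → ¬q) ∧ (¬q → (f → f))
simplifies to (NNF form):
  f ∨ ¬q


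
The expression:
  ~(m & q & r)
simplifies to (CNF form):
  ~m | ~q | ~r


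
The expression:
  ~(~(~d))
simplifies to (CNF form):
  ~d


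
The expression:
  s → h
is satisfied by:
  {h: True, s: False}
  {s: False, h: False}
  {s: True, h: True}


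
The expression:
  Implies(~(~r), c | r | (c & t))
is always true.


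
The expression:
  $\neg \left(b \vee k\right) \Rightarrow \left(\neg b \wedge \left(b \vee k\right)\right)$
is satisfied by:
  {b: True, k: True}
  {b: True, k: False}
  {k: True, b: False}


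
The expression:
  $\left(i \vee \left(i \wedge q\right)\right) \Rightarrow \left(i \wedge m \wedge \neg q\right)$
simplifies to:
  $\left(m \wedge \neg q\right) \vee \neg i$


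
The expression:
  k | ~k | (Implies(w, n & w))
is always true.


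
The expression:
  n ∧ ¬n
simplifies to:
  False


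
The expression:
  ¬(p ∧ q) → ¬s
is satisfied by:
  {p: True, q: True, s: False}
  {p: True, q: False, s: False}
  {q: True, p: False, s: False}
  {p: False, q: False, s: False}
  {p: True, s: True, q: True}


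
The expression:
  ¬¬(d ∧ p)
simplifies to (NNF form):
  d ∧ p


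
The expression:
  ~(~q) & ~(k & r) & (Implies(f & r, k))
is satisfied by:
  {q: True, f: False, r: False, k: False}
  {k: True, q: True, f: False, r: False}
  {f: True, q: True, k: False, r: False}
  {k: True, f: True, q: True, r: False}
  {r: True, q: True, k: False, f: False}


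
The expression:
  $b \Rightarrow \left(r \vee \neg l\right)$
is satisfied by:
  {r: True, l: False, b: False}
  {l: False, b: False, r: False}
  {r: True, b: True, l: False}
  {b: True, l: False, r: False}
  {r: True, l: True, b: False}
  {l: True, r: False, b: False}
  {r: True, b: True, l: True}


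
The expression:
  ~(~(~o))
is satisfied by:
  {o: False}


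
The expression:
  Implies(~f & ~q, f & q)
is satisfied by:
  {q: True, f: True}
  {q: True, f: False}
  {f: True, q: False}


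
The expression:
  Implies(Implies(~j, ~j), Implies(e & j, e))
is always true.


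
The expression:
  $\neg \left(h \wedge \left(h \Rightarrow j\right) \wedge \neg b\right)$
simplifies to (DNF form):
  $b \vee \neg h \vee \neg j$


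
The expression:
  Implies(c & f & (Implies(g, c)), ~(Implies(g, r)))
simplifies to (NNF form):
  ~c | ~f | (g & ~r)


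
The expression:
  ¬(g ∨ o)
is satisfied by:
  {g: False, o: False}


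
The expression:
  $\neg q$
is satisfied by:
  {q: False}


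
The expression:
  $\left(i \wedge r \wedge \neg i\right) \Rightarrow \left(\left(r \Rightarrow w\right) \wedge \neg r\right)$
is always true.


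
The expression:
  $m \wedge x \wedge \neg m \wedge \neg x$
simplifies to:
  $\text{False}$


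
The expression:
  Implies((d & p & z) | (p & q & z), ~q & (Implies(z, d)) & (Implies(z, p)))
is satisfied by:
  {p: False, z: False, q: False}
  {q: True, p: False, z: False}
  {z: True, p: False, q: False}
  {q: True, z: True, p: False}
  {p: True, q: False, z: False}
  {q: True, p: True, z: False}
  {z: True, p: True, q: False}


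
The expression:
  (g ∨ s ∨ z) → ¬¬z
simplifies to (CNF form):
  (z ∨ ¬g) ∧ (z ∨ ¬s)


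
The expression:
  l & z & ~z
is never true.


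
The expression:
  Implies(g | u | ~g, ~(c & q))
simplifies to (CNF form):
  ~c | ~q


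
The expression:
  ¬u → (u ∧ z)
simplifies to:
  u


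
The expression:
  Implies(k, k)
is always true.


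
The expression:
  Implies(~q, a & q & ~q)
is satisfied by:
  {q: True}


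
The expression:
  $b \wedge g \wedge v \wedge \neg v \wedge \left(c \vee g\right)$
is never true.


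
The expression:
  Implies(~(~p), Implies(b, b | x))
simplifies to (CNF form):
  True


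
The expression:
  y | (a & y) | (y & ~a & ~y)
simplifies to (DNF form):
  y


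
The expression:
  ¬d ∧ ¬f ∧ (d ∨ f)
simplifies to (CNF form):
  False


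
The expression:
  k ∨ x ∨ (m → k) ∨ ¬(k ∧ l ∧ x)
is always true.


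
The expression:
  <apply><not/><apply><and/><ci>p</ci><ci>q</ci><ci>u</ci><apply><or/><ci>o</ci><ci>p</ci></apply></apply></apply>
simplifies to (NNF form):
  <apply><or/><apply><not/><ci>p</ci></apply><apply><not/><ci>q</ci></apply><apply><not/><ci>u</ci></apply></apply>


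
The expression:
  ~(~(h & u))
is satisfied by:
  {h: True, u: True}


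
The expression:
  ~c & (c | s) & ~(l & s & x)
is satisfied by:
  {s: True, l: False, c: False, x: False}
  {x: True, s: True, l: False, c: False}
  {l: True, s: True, x: False, c: False}


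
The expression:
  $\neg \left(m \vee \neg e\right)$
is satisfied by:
  {e: True, m: False}


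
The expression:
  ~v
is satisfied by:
  {v: False}


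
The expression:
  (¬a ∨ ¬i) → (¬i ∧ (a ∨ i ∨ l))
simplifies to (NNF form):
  a ∨ (l ∧ ¬i)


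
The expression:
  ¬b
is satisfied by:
  {b: False}


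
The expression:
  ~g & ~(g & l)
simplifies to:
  ~g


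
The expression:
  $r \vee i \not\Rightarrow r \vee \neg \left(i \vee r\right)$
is always true.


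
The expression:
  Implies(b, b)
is always true.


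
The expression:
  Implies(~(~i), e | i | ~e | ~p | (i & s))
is always true.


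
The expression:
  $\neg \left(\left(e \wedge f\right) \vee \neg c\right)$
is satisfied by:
  {c: True, e: False, f: False}
  {c: True, f: True, e: False}
  {c: True, e: True, f: False}


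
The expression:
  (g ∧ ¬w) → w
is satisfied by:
  {w: True, g: False}
  {g: False, w: False}
  {g: True, w: True}


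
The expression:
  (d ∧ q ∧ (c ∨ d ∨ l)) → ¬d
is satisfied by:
  {q: False, d: False}
  {d: True, q: False}
  {q: True, d: False}


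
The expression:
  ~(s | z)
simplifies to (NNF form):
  ~s & ~z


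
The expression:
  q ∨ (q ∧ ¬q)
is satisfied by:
  {q: True}


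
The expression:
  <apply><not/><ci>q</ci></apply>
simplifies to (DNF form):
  <apply><not/><ci>q</ci></apply>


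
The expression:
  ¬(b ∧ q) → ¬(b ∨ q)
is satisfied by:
  {b: False, q: False}
  {q: True, b: True}


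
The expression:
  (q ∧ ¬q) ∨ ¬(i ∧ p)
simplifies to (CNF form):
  ¬i ∨ ¬p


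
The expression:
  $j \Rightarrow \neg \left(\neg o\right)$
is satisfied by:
  {o: True, j: False}
  {j: False, o: False}
  {j: True, o: True}


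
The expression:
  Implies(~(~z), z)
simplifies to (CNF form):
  True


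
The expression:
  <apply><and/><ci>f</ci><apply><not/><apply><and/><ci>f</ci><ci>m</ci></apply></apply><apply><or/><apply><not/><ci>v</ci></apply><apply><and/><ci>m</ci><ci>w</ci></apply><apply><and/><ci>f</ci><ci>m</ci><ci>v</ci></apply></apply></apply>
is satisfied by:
  {f: True, v: False, m: False}


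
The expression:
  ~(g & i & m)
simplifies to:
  ~g | ~i | ~m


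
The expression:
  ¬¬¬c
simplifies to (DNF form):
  ¬c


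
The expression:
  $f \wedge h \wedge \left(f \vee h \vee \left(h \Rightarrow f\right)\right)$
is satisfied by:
  {h: True, f: True}


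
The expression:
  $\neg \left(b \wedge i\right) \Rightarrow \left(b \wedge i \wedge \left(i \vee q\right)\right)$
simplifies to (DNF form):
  $b \wedge i$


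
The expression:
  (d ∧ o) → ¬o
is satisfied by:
  {o: False, d: False}
  {d: True, o: False}
  {o: True, d: False}


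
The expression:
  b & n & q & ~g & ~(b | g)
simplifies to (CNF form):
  False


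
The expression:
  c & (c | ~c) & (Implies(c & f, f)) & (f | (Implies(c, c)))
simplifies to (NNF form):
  c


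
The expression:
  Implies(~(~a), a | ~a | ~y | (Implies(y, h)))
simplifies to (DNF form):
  True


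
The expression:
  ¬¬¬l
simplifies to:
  ¬l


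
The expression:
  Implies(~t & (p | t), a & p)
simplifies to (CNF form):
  a | t | ~p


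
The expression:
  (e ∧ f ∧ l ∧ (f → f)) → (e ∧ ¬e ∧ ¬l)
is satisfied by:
  {l: False, e: False, f: False}
  {f: True, l: False, e: False}
  {e: True, l: False, f: False}
  {f: True, e: True, l: False}
  {l: True, f: False, e: False}
  {f: True, l: True, e: False}
  {e: True, l: True, f: False}


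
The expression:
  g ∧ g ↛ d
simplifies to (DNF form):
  g ∧ ¬d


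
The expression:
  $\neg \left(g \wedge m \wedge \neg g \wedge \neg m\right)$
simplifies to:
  $\text{True}$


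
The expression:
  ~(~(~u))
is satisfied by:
  {u: False}


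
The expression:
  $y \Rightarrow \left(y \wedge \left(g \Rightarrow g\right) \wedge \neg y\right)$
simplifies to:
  $\neg y$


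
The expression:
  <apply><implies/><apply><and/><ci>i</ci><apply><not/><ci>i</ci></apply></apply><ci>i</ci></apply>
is always true.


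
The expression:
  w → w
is always true.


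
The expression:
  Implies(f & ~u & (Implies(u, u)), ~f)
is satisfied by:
  {u: True, f: False}
  {f: False, u: False}
  {f: True, u: True}


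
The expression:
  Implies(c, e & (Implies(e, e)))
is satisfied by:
  {e: True, c: False}
  {c: False, e: False}
  {c: True, e: True}


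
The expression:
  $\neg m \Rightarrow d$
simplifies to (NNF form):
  $d \vee m$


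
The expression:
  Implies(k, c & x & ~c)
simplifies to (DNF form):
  ~k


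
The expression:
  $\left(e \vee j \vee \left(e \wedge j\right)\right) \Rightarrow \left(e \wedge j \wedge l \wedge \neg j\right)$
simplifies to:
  $\neg e \wedge \neg j$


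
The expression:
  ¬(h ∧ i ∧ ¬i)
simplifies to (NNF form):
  True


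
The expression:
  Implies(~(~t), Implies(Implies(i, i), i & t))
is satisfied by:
  {i: True, t: False}
  {t: False, i: False}
  {t: True, i: True}


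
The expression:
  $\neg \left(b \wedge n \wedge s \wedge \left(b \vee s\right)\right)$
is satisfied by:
  {s: False, n: False, b: False}
  {b: True, s: False, n: False}
  {n: True, s: False, b: False}
  {b: True, n: True, s: False}
  {s: True, b: False, n: False}
  {b: True, s: True, n: False}
  {n: True, s: True, b: False}


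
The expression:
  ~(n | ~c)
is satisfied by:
  {c: True, n: False}


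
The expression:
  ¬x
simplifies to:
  ¬x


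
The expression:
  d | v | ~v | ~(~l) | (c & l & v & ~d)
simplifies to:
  True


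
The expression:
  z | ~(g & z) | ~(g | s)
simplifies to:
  True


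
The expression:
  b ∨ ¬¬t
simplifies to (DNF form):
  b ∨ t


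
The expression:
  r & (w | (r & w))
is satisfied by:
  {r: True, w: True}


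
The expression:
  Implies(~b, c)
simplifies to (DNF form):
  b | c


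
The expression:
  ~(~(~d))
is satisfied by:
  {d: False}


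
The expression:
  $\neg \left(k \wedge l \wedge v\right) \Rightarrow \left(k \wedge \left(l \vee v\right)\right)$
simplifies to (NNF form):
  $k \wedge \left(l \vee v\right)$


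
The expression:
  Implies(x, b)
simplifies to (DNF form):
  b | ~x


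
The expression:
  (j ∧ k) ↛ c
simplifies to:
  j ∧ k ∧ ¬c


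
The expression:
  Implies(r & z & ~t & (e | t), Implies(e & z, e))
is always true.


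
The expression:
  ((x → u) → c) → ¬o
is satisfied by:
  {u: True, x: False, o: False, c: False}
  {c: False, x: False, u: False, o: False}
  {u: True, x: True, c: False, o: False}
  {x: True, c: False, u: False, o: False}
  {c: True, u: True, x: False, o: False}
  {c: True, x: False, u: False, o: False}
  {c: True, u: True, x: True, o: False}
  {c: True, x: True, u: False, o: False}
  {o: True, u: True, c: False, x: False}
  {o: True, c: False, x: False, u: False}
  {o: True, u: True, x: True, c: False}


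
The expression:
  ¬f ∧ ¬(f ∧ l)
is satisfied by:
  {f: False}


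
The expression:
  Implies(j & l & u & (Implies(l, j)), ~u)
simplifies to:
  ~j | ~l | ~u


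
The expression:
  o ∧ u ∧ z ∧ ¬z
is never true.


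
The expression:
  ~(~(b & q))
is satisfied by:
  {b: True, q: True}


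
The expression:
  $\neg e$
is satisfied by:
  {e: False}


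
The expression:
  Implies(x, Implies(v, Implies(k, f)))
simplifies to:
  f | ~k | ~v | ~x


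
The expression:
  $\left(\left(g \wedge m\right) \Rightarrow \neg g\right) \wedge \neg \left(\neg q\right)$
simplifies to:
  $q \wedge \left(\neg g \vee \neg m\right)$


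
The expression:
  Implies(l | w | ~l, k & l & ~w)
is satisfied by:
  {k: True, l: True, w: False}


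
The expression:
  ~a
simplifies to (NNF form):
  ~a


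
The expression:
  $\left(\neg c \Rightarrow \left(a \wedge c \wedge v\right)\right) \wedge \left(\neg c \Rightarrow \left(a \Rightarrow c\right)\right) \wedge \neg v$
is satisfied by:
  {c: True, v: False}


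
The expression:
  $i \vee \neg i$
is always true.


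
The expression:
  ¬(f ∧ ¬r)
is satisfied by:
  {r: True, f: False}
  {f: False, r: False}
  {f: True, r: True}


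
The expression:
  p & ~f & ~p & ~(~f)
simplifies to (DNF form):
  False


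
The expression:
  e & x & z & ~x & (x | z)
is never true.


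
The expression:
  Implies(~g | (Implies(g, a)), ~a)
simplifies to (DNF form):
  ~a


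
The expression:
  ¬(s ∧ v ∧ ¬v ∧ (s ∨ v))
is always true.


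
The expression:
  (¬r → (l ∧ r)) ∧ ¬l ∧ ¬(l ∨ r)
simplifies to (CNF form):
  False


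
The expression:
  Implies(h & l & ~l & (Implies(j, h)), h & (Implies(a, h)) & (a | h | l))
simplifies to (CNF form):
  True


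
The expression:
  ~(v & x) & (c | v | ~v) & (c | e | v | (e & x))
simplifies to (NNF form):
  (c & ~v) | (e & ~v) | (v & ~x)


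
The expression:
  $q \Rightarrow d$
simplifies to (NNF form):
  $d \vee \neg q$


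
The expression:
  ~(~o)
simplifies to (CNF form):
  o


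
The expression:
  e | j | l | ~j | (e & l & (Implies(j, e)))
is always true.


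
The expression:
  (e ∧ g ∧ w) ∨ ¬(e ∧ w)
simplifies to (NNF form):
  g ∨ ¬e ∨ ¬w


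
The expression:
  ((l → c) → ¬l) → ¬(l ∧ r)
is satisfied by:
  {c: True, l: False, r: False}
  {l: False, r: False, c: False}
  {r: True, c: True, l: False}
  {r: True, l: False, c: False}
  {c: True, l: True, r: False}
  {l: True, c: False, r: False}
  {r: True, l: True, c: True}


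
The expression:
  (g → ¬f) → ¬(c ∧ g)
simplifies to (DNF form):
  f ∨ ¬c ∨ ¬g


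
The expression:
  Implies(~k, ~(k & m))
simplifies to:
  True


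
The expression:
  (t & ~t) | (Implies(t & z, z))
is always true.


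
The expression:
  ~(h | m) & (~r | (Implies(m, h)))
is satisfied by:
  {h: False, m: False}


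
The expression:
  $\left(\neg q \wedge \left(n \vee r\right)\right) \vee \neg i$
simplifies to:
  $\left(n \wedge \neg q\right) \vee \left(r \wedge \neg q\right) \vee \neg i$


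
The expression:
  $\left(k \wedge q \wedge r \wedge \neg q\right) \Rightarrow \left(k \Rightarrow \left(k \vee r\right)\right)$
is always true.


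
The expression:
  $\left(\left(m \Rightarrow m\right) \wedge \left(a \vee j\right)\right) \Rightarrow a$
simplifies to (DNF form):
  $a \vee \neg j$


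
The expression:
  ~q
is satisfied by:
  {q: False}


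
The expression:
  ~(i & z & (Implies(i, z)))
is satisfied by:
  {z: False, i: False}
  {i: True, z: False}
  {z: True, i: False}


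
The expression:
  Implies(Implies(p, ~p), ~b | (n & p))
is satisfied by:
  {p: True, b: False}
  {b: False, p: False}
  {b: True, p: True}


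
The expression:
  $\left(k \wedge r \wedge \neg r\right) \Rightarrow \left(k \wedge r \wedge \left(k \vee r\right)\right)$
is always true.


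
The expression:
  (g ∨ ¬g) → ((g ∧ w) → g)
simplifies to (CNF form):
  True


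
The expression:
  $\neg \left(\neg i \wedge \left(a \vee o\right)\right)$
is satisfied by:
  {i: True, a: False, o: False}
  {i: True, o: True, a: False}
  {i: True, a: True, o: False}
  {i: True, o: True, a: True}
  {o: False, a: False, i: False}


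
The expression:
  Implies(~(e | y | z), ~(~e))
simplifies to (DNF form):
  e | y | z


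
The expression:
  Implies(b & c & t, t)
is always true.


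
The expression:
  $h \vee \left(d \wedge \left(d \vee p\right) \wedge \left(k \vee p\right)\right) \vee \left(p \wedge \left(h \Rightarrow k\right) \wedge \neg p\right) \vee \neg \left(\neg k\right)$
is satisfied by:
  {h: True, k: True, p: True, d: True}
  {h: True, k: True, p: True, d: False}
  {h: True, k: True, d: True, p: False}
  {h: True, k: True, d: False, p: False}
  {h: True, p: True, d: True, k: False}
  {h: True, p: True, d: False, k: False}
  {h: True, p: False, d: True, k: False}
  {h: True, p: False, d: False, k: False}
  {k: True, p: True, d: True, h: False}
  {k: True, p: True, d: False, h: False}
  {k: True, d: True, p: False, h: False}
  {k: True, d: False, p: False, h: False}
  {p: True, d: True, k: False, h: False}


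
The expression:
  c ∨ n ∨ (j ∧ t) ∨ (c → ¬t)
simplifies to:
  True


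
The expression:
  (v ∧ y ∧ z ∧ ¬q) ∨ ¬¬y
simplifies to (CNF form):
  y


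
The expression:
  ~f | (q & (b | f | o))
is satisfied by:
  {q: True, f: False}
  {f: False, q: False}
  {f: True, q: True}


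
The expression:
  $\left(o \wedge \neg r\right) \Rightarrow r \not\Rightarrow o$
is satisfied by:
  {r: True, o: False}
  {o: False, r: False}
  {o: True, r: True}


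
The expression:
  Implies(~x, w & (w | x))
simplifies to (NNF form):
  w | x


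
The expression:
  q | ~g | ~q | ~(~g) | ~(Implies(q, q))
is always true.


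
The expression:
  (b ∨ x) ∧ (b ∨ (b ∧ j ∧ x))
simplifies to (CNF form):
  b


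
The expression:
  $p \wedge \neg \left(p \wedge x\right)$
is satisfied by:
  {p: True, x: False}


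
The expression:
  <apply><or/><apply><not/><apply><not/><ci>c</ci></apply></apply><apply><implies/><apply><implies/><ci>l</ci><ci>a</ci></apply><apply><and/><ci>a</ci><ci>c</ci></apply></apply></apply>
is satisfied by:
  {c: True, l: True, a: False}
  {c: True, l: False, a: False}
  {a: True, c: True, l: True}
  {a: True, c: True, l: False}
  {l: True, a: False, c: False}


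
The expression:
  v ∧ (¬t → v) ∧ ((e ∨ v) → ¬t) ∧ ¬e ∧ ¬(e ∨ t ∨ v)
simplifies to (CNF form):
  False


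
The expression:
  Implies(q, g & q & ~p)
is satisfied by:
  {g: True, p: False, q: False}
  {p: False, q: False, g: False}
  {g: True, p: True, q: False}
  {p: True, g: False, q: False}
  {q: True, g: True, p: False}


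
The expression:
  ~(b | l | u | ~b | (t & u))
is never true.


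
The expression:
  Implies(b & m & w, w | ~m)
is always true.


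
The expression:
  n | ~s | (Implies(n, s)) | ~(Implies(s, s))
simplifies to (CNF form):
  True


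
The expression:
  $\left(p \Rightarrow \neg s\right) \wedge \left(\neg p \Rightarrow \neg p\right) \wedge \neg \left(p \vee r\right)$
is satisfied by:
  {p: False, r: False}


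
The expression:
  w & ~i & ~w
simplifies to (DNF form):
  False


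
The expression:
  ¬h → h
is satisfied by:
  {h: True}


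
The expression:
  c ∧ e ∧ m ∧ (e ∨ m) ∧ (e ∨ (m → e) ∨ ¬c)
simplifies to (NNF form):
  c ∧ e ∧ m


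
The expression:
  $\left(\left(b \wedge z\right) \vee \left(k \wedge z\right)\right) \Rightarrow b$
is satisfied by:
  {b: True, k: False, z: False}
  {k: False, z: False, b: False}
  {b: True, z: True, k: False}
  {z: True, k: False, b: False}
  {b: True, k: True, z: False}
  {k: True, b: False, z: False}
  {b: True, z: True, k: True}


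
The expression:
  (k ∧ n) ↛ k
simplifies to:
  False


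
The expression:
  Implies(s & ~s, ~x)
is always true.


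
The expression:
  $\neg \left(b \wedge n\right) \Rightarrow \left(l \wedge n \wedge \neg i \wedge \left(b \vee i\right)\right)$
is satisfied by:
  {b: True, n: True}


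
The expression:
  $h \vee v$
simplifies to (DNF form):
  $h \vee v$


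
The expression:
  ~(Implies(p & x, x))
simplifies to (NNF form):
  False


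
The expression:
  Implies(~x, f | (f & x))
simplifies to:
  f | x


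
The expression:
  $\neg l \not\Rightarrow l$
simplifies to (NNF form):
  $\neg l$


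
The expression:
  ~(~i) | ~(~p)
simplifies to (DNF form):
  i | p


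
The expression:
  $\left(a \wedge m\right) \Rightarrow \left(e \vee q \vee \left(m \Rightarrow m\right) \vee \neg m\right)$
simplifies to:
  $\text{True}$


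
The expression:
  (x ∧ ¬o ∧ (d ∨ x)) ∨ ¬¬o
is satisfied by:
  {x: True, o: True}
  {x: True, o: False}
  {o: True, x: False}


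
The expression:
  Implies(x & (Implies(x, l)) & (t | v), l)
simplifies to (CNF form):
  True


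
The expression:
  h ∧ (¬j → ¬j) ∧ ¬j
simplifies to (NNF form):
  h ∧ ¬j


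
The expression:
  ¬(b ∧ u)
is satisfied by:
  {u: False, b: False}
  {b: True, u: False}
  {u: True, b: False}


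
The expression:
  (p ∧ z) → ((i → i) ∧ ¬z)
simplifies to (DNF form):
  ¬p ∨ ¬z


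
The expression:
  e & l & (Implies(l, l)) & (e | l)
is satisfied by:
  {e: True, l: True}


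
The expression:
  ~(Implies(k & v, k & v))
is never true.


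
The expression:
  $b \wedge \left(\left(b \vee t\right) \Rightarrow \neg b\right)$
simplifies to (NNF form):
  $\text{False}$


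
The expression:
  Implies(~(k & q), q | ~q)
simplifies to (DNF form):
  True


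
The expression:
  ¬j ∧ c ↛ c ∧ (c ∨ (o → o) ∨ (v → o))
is never true.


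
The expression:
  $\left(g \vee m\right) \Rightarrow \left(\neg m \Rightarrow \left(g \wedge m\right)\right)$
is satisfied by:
  {m: True, g: False}
  {g: False, m: False}
  {g: True, m: True}


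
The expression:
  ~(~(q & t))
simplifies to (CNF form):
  q & t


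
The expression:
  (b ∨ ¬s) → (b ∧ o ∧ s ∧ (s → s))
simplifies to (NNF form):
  s ∧ (o ∨ ¬b)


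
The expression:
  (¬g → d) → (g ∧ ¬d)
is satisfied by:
  {d: False}


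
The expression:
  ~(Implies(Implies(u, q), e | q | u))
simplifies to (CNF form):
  ~e & ~q & ~u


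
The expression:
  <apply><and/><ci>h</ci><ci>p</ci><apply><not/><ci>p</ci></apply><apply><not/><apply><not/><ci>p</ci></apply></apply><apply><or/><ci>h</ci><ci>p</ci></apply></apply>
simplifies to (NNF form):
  <false/>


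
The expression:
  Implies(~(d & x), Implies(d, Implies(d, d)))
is always true.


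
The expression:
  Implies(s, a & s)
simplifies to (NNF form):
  a | ~s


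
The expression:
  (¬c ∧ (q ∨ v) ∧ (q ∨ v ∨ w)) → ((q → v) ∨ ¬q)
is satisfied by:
  {c: True, v: True, q: False}
  {c: True, v: False, q: False}
  {v: True, c: False, q: False}
  {c: False, v: False, q: False}
  {q: True, c: True, v: True}
  {q: True, c: True, v: False}
  {q: True, v: True, c: False}


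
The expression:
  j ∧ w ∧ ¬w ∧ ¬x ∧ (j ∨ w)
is never true.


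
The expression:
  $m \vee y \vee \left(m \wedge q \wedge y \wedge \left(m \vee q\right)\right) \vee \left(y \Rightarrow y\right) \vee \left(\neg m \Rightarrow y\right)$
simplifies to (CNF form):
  $\text{True}$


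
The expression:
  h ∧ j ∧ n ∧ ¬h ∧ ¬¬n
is never true.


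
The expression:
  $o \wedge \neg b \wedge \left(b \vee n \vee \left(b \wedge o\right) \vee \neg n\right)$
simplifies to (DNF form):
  $o \wedge \neg b$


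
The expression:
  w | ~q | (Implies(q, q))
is always true.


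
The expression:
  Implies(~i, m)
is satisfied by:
  {i: True, m: True}
  {i: True, m: False}
  {m: True, i: False}


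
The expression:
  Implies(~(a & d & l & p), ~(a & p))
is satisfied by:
  {d: True, l: True, p: False, a: False}
  {d: True, l: False, p: False, a: False}
  {l: True, d: False, p: False, a: False}
  {d: False, l: False, p: False, a: False}
  {a: True, d: True, l: True, p: False}
  {a: True, d: True, l: False, p: False}
  {a: True, l: True, d: False, p: False}
  {a: True, l: False, d: False, p: False}
  {d: True, p: True, l: True, a: False}
  {d: True, p: True, l: False, a: False}
  {p: True, l: True, d: False, a: False}
  {p: True, d: False, l: False, a: False}
  {a: True, d: True, p: True, l: True}


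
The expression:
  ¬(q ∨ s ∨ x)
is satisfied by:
  {q: False, x: False, s: False}


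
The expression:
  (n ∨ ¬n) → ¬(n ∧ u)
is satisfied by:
  {u: False, n: False}
  {n: True, u: False}
  {u: True, n: False}


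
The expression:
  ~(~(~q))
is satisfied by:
  {q: False}


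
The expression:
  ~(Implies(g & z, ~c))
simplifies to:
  c & g & z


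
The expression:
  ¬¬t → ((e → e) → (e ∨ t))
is always true.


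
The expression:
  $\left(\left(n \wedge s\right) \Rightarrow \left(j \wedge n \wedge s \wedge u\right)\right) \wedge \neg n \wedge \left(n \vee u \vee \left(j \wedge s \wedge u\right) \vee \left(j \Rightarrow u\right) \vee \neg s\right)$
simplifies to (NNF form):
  $\neg n \wedge \left(u \vee \neg j \vee \neg s\right)$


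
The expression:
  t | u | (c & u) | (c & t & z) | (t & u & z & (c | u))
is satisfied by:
  {t: True, u: True}
  {t: True, u: False}
  {u: True, t: False}


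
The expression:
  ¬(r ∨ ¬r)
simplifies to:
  False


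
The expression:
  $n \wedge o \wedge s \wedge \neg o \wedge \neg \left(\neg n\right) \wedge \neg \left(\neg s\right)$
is never true.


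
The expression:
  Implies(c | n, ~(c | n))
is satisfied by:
  {n: False, c: False}


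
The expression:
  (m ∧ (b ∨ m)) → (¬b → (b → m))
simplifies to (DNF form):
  True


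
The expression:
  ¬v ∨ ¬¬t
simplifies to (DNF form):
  t ∨ ¬v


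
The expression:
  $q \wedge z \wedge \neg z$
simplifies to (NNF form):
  $\text{False}$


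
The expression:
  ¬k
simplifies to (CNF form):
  ¬k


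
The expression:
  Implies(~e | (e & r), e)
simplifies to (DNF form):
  e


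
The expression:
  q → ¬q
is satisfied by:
  {q: False}


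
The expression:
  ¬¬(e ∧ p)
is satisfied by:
  {p: True, e: True}


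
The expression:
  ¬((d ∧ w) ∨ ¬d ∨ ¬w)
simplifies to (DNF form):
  False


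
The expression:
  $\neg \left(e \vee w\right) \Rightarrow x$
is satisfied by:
  {x: True, e: True, w: True}
  {x: True, e: True, w: False}
  {x: True, w: True, e: False}
  {x: True, w: False, e: False}
  {e: True, w: True, x: False}
  {e: True, w: False, x: False}
  {w: True, e: False, x: False}


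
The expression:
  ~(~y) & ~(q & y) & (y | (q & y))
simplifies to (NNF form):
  y & ~q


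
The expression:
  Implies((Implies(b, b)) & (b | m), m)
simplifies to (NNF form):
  m | ~b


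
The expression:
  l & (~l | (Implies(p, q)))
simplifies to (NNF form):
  l & (q | ~p)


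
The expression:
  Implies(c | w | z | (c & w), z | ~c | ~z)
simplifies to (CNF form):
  True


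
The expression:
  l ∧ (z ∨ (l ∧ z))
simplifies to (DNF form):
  l ∧ z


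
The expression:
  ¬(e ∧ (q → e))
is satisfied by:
  {e: False}


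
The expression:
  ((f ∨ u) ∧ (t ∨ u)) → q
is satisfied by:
  {q: True, f: False, t: False, u: False}
  {q: True, t: True, f: False, u: False}
  {q: True, f: True, t: False, u: False}
  {q: True, t: True, f: True, u: False}
  {q: True, u: True, f: False, t: False}
  {q: True, u: True, t: True, f: False}
  {q: True, u: True, f: True, t: False}
  {q: True, u: True, t: True, f: True}
  {u: False, f: False, t: False, q: False}
  {t: True, u: False, f: False, q: False}
  {f: True, u: False, t: False, q: False}


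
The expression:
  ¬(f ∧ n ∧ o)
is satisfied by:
  {o: False, n: False, f: False}
  {f: True, o: False, n: False}
  {n: True, o: False, f: False}
  {f: True, n: True, o: False}
  {o: True, f: False, n: False}
  {f: True, o: True, n: False}
  {n: True, o: True, f: False}


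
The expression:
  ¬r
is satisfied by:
  {r: False}


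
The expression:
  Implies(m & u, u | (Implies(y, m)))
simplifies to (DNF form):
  True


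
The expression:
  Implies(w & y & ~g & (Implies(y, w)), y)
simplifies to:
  True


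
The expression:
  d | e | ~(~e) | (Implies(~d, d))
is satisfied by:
  {d: True, e: True}
  {d: True, e: False}
  {e: True, d: False}


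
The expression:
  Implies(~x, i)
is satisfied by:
  {i: True, x: True}
  {i: True, x: False}
  {x: True, i: False}


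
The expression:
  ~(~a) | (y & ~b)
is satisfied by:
  {a: True, y: True, b: False}
  {a: True, y: False, b: False}
  {a: True, b: True, y: True}
  {a: True, b: True, y: False}
  {y: True, b: False, a: False}


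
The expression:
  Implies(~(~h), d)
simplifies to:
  d | ~h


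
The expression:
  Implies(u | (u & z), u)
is always true.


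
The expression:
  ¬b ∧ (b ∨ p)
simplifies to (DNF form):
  p ∧ ¬b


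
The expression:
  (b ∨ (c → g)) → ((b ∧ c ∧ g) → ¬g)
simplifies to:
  ¬b ∨ ¬c ∨ ¬g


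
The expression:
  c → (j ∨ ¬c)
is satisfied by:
  {j: True, c: False}
  {c: False, j: False}
  {c: True, j: True}


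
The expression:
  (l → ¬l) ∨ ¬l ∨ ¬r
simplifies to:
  ¬l ∨ ¬r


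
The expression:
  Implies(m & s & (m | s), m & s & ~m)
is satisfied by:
  {s: False, m: False}
  {m: True, s: False}
  {s: True, m: False}


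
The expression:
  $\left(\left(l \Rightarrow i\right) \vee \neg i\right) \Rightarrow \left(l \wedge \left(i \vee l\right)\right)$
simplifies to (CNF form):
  $l$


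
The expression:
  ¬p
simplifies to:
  ¬p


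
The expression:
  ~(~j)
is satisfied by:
  {j: True}


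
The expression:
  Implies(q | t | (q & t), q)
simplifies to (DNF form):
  q | ~t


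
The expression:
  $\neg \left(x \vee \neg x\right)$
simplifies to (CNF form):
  $\text{False}$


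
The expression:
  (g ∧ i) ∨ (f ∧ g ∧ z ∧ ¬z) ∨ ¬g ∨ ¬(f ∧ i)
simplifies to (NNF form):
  True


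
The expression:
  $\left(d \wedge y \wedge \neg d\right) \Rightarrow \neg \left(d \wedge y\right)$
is always true.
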